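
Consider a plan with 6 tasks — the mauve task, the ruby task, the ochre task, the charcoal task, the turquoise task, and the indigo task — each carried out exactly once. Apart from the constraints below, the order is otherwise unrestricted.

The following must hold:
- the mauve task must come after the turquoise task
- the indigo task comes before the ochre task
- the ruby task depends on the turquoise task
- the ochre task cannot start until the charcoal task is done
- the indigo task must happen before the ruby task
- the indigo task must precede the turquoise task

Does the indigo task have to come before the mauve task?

Tracing the constraints gives a chain: the indigo task → the turquoise task → the mauve task.
That forces the indigo task before the mauve task in every valid schedule.

Yes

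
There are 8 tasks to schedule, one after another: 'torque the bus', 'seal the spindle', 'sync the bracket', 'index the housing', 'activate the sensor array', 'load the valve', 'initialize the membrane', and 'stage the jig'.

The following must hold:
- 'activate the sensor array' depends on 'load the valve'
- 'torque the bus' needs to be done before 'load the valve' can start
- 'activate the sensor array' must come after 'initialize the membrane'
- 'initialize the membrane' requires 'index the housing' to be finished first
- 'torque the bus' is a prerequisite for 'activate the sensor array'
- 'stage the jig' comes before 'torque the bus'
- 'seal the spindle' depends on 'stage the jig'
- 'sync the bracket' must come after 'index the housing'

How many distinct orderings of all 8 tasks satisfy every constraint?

315

The tasks with no prerequisites are 'index the housing', 'stage the jig'; any of them can be placed first.
Counting all ways to extend the partial order to a total order gives 315.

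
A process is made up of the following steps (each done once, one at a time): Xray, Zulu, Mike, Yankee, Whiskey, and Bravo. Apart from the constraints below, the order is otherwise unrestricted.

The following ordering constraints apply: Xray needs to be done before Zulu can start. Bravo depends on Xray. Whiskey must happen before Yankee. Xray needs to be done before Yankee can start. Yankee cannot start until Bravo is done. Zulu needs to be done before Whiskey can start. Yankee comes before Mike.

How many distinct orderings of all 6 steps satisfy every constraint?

Xray is the only step with nothing required before it, so every ordering starts there.
Counting all ways to extend the partial order to a total order gives 3.

3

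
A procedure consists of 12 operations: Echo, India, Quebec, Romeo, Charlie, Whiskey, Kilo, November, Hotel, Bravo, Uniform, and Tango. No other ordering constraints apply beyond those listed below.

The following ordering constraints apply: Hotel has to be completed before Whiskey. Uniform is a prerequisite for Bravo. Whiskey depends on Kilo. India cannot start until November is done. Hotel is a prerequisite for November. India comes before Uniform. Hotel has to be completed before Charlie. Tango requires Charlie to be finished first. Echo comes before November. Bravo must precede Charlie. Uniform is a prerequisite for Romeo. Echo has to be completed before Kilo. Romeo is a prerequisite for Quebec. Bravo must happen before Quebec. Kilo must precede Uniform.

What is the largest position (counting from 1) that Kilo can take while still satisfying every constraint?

5

Every operation that must follow Kilo has to come after it. Tracing all chains starting from Kilo, those operations are: Quebec, Romeo, Charlie, Whiskey, Bravo, Uniform, Tango — 7 in total.
With 7 mandatory successors out of 12 operations total, the latest slot for Kilo is 12−7 = 5, and it's reachable by doing all non-successors before Kilo.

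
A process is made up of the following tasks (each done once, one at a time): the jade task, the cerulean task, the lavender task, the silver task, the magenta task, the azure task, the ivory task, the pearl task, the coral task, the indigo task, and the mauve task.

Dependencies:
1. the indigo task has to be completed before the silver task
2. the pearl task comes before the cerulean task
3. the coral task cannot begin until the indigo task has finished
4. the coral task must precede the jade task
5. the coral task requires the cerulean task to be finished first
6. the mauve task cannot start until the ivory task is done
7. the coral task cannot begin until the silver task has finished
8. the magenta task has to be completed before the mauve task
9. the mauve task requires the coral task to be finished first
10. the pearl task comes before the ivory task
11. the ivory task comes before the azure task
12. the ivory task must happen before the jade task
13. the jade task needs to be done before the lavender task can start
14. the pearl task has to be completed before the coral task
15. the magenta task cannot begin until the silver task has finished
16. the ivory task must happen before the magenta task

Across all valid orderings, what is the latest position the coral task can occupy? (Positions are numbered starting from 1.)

Following every chain forward from the coral task, the tasks that must come later are the jade task, the lavender task, the mauve task — 3 of them.
With 3 mandatory successors out of 11 tasks total, the latest slot for the coral task is 11−3 = 8, and it's reachable by doing all non-successors before the coral task.

8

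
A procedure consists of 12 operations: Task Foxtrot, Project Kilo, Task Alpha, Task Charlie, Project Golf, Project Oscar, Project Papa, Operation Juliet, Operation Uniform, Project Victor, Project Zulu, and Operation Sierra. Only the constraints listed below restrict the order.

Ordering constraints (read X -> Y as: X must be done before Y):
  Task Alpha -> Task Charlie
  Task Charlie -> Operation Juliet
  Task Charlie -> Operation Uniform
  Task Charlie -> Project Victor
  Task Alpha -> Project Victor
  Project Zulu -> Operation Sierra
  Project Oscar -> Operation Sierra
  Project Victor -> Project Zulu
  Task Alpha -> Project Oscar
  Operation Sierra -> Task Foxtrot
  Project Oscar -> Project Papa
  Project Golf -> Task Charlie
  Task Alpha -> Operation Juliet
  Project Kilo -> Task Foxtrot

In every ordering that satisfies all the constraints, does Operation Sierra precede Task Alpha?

No

In fact the dependencies run the other way: Task Alpha → Project Oscar → Operation Sierra.
So Operation Sierra does not have to come before Task Alpha — it cannot.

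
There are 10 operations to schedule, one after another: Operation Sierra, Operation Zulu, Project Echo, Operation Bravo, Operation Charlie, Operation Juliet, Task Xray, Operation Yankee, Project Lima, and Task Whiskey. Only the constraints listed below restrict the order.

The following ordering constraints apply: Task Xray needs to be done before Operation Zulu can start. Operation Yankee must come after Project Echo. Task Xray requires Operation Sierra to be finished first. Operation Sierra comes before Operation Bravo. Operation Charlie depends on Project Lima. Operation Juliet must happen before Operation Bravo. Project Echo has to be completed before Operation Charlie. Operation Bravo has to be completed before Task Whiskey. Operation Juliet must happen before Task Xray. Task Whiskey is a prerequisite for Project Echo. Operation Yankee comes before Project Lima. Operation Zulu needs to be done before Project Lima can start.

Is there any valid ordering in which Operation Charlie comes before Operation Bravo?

Following Operation Bravo → Task Whiskey → Project Echo → Operation Charlie, Operation Bravo must precede Operation Charlie in every valid ordering.
Hence Operation Charlie can never be scheduled before Operation Bravo.

No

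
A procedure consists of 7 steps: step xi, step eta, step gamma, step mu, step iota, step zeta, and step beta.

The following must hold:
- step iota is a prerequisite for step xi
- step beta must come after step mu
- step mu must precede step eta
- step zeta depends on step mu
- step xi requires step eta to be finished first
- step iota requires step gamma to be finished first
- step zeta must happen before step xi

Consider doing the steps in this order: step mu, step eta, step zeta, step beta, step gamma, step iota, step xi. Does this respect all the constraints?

Every stated constraint is respected: step eta sits at position 2, ahead of step xi at position 7, and each of the other listed pairs likewise has the predecessor earlier in the sequence.

Yes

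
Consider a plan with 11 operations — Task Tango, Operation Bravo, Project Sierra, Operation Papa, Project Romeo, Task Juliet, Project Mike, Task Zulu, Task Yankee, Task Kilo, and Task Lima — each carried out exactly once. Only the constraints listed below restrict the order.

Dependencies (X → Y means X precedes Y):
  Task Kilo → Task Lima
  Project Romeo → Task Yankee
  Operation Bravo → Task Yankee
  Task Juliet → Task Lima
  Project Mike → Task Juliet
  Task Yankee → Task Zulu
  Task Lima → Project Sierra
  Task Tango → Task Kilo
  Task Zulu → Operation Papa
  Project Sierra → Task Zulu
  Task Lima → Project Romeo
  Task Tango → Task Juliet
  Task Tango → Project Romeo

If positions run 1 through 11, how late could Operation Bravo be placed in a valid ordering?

The operations that are forced after Operation Bravo, directly or by a chain of constraints, are Operation Papa, Task Zulu, Task Yankee. That's 3 operations.
With 3 mandatory successors out of 11 operations total, the latest slot for Operation Bravo is 11−3 = 8, and it's reachable by doing all non-successors before Operation Bravo.

8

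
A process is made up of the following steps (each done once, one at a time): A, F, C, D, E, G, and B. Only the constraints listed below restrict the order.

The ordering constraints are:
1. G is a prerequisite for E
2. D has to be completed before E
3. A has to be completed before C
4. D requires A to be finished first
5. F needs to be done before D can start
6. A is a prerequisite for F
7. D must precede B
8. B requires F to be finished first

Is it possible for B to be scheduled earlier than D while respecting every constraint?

There is a dependency chain D → B, so B always comes after D.
Hence B can never be scheduled before D.

No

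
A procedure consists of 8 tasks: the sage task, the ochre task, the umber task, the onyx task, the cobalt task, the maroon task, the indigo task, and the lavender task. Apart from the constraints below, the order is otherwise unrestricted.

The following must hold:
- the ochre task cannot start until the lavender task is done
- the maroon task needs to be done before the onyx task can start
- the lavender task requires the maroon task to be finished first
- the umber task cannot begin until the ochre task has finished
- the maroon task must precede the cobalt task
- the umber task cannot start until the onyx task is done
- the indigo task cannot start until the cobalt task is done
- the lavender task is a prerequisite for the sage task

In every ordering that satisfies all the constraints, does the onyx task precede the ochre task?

No chain of constraints connects the onyx task to the ochre task in either direction.
There exist valid orderings with the ochre task before the onyx task, so the onyx task is not required to come first.

No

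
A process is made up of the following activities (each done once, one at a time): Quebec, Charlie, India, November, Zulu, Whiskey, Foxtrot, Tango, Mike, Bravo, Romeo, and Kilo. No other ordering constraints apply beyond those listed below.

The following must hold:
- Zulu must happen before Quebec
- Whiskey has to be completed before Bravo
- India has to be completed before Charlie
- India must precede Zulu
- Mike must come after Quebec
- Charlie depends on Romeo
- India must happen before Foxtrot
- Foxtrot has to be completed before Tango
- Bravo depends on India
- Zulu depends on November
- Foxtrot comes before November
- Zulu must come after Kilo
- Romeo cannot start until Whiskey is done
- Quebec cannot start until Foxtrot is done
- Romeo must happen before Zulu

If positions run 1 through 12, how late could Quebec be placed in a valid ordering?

11

Following the constraints forward from Quebec, its only required successor is Mike.
So at least 1 activity follows Quebec, putting Quebec no later than position 11. That position is achievable by scheduling everything else first.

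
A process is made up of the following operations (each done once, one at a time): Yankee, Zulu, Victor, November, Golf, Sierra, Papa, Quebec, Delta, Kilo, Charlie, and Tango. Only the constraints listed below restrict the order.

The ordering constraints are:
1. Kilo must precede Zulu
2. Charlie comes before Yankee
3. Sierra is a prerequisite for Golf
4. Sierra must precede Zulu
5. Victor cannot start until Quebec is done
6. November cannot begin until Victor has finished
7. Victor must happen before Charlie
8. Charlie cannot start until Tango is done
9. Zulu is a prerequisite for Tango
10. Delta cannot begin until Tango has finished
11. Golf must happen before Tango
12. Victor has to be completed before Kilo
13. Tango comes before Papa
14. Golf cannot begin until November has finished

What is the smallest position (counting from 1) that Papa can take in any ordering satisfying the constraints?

The operations that are forced before Papa, directly or transitively, are Zulu, Victor, November, Golf, Sierra, Quebec, Kilo, Tango. That's 8 operations.
With 8 mandatory predecessors, the earliest Papa can sit is position 8+1 = 9, and placing just those 8 first achieves it.

9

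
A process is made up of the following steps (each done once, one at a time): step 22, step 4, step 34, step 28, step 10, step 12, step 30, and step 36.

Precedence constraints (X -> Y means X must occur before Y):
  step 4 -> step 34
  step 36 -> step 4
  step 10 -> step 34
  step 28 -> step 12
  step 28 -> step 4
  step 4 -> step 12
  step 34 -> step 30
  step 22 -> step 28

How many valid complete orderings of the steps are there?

The steps with no prerequisites are step 22, step 10, step 36; any of them can be placed first.
Enumerating by repeatedly choosing an available step (one whose prerequisites are all placed) gives 48 distinct complete orderings.

48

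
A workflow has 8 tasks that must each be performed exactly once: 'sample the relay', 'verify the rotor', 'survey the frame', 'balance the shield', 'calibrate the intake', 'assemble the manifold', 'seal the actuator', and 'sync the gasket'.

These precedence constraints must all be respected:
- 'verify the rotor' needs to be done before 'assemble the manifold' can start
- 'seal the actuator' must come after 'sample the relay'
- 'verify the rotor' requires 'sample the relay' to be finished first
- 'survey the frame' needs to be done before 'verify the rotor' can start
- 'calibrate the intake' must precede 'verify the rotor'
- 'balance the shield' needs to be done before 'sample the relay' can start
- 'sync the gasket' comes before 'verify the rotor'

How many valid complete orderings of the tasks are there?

The tasks with no prerequisites are 'survey the frame', 'balance the shield', 'calibrate the intake', 'sync the gasket'; any of them can be placed first.
Enumerating by repeatedly choosing an available task (one whose prerequisites are all placed) gives 240 distinct complete orderings.

240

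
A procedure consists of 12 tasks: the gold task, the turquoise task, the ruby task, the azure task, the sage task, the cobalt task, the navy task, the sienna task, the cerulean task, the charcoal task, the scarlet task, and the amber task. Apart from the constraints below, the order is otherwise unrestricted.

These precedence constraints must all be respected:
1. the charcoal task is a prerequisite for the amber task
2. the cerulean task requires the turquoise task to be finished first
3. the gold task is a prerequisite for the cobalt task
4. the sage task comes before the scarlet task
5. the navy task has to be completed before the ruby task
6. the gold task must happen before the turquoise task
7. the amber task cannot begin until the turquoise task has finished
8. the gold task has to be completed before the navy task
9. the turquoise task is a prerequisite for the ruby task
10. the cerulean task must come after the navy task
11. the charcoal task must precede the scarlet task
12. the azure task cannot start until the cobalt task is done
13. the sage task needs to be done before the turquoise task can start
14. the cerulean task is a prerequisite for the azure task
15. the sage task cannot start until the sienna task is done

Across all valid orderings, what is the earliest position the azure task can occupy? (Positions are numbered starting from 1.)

8

Working backwards through the constraints from the azure task, its full set of required predecessors is the gold task, the turquoise task, the sage task, the cobalt task, the navy task, the sienna task, the cerulean task — 7 of them.
So at minimum 7 tasks come before the azure task, putting the azure task no earlier than position 8. That position is achievable by scheduling exactly those predecessors first.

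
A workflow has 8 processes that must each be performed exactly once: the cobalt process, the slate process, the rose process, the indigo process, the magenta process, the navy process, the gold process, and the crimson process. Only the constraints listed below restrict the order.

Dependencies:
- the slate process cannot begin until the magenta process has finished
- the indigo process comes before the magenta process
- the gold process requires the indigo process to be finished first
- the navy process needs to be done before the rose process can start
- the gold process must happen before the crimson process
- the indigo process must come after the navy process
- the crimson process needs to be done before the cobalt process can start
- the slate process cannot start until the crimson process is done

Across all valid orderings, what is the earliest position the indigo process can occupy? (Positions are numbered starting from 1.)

2

Working backwards through the constraints from the indigo process, its only required predecessor is the navy process.
So at minimum 1 process comes before the indigo process, putting the indigo process no earlier than position 2. That position is achievable by scheduling exactly that predecessor first.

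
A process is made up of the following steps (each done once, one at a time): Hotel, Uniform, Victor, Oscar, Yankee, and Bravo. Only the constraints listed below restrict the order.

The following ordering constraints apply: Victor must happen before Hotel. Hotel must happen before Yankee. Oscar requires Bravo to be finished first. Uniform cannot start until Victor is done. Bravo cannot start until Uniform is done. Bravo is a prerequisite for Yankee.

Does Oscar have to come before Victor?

There is a chain Victor → Uniform → Bravo → Oscar, which puts Victor before Oscar.
So Oscar does not have to come before Victor — it cannot.

No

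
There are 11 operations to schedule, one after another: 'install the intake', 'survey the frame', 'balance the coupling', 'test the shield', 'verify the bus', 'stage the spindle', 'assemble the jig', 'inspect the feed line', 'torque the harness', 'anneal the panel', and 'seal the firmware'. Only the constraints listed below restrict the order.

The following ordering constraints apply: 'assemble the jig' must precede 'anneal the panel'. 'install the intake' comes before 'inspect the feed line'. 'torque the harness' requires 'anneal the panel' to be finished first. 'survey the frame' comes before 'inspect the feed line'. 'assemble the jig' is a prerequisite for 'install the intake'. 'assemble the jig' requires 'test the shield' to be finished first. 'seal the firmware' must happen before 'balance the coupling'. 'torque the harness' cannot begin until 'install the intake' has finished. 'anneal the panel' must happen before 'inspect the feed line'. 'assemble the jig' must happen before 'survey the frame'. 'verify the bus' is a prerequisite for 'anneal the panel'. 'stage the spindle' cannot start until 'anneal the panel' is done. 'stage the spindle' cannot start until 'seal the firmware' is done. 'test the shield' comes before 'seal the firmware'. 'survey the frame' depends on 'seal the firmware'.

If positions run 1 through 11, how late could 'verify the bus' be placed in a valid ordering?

7

Every operation that must follow 'verify the bus' has to come after it. Tracing all chains starting from 'verify the bus', those operations are: 'stage the spindle', 'inspect the feed line', 'torque the harness', 'anneal the panel' — 4 in total.
So at least 4 operations follow 'verify the bus', putting 'verify the bus' no later than position 7. That position is achievable by scheduling everything else first.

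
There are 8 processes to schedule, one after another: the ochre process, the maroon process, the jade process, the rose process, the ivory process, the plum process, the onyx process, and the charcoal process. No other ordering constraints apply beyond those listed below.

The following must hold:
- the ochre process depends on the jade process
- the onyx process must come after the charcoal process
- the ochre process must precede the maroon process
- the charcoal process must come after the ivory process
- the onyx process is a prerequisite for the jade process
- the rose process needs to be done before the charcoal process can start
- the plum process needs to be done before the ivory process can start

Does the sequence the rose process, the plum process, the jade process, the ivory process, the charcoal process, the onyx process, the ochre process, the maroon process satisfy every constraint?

No

Here the onyx process comes after the jade process.
That contradicts the constraint that the onyx process must precede the jade process.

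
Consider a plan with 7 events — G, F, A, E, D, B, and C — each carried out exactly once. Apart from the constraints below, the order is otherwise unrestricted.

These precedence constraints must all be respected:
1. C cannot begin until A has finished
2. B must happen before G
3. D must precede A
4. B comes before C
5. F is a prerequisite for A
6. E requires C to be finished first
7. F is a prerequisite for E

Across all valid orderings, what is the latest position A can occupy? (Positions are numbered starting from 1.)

Every event that must follow A has to come after it. Tracing all chains starting from A, those events are: E, C — 2 in total.
So at least 2 events follow A, putting A no later than position 5. That position is achievable by scheduling everything else first.

5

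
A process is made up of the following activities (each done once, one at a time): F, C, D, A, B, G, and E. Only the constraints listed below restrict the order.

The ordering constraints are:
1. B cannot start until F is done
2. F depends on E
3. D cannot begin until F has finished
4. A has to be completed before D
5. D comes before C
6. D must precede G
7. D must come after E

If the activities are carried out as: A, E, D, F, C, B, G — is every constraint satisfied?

In the proposed order, D appears before F.
That contradicts the constraint that F must precede D.

No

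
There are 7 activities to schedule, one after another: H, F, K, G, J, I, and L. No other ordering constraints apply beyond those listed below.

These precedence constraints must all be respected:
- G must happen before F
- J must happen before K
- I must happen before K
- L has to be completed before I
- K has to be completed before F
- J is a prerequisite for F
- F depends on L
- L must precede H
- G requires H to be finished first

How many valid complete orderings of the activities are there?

2 activities have no prerequisites (J, L), so any of them could come first.
Counting all ways to extend the partial order to a total order gives 26.

26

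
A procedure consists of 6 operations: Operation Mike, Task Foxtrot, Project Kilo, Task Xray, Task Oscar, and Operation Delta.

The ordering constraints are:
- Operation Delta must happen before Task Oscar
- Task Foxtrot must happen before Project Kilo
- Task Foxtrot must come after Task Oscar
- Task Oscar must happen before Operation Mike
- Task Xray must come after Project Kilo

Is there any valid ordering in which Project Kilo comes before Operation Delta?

No

There is a dependency chain Operation Delta → Task Oscar → Task Foxtrot → Project Kilo, so Project Kilo always comes after Operation Delta.
Hence Project Kilo can never be scheduled before Operation Delta.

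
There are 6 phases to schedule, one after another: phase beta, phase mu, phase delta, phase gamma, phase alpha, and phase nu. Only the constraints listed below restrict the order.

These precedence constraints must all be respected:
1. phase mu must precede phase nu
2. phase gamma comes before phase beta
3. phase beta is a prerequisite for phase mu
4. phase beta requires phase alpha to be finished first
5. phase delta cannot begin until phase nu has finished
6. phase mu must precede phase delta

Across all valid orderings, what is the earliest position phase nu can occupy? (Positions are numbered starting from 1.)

5

Every phase that must precede phase nu has to come before it. Tracing all chains that end at phase nu, those phases are: phase beta, phase mu, phase gamma, phase alpha — 4 in total.
With 4 mandatory predecessors, the earliest phase nu can sit is position 4+1 = 5, and placing just those 4 first achieves it.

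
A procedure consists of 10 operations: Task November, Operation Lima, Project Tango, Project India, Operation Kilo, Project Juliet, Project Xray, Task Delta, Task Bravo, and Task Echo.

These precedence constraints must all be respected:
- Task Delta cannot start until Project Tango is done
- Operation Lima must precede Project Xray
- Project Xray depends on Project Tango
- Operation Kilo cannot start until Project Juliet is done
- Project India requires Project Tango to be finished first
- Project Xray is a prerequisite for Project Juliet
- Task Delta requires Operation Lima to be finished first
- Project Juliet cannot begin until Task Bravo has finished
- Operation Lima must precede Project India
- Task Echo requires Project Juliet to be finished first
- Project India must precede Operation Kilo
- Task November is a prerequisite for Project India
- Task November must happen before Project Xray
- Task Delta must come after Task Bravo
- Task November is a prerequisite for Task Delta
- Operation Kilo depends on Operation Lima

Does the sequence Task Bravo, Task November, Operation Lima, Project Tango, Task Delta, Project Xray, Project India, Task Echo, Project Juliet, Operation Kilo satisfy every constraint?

The sequence places Task Echo ahead of Project Juliet.
That contradicts the constraint that Project Juliet must precede Task Echo.

No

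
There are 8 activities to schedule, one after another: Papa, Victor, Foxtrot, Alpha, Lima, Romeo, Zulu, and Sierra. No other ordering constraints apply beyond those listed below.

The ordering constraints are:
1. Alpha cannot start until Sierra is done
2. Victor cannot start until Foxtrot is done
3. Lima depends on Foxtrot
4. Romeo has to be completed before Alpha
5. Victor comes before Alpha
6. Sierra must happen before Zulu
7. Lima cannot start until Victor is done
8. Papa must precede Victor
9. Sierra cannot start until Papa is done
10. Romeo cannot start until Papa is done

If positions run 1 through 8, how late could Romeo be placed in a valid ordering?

7

The only activity forced after Romeo (directly or by a chain) is Alpha.
With 1 mandatory successor out of 8 activities total, the latest slot for Romeo is 8−1 = 7, and it's reachable by doing all non-successors before Romeo.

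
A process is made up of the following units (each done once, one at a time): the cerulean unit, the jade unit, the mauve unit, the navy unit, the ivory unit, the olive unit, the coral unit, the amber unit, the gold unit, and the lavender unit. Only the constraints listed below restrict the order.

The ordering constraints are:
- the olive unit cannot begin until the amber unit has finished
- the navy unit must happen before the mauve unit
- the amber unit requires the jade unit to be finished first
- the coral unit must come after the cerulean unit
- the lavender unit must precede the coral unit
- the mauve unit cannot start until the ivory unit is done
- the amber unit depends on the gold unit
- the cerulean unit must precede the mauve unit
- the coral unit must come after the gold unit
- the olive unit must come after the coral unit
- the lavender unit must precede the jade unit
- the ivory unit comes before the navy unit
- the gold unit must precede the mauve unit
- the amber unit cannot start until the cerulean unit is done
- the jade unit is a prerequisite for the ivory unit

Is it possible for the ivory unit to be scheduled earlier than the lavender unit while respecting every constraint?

No

Following the lavender unit → the jade unit → the ivory unit, the lavender unit must precede the ivory unit in every valid ordering.
So no valid ordering can have the ivory unit before the lavender unit.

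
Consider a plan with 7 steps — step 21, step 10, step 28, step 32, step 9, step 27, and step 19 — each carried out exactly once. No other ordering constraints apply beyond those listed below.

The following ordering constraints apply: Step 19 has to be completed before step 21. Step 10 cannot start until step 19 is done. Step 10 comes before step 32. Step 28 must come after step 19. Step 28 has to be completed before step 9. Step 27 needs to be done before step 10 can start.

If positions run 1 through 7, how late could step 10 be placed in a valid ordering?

The only step forced after step 10 (directly or by a chain) is step 32.
With 1 mandatory successor out of 7 steps total, the latest slot for step 10 is 7−1 = 6, and it's reachable by doing all non-successors before step 10.

6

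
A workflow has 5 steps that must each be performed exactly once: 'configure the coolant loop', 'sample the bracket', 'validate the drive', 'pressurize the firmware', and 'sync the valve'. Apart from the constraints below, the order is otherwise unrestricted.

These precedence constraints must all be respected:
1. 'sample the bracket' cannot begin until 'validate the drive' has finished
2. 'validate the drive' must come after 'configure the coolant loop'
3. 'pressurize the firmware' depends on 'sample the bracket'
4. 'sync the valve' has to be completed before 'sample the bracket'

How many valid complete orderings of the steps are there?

3

2 steps have no prerequisites ('configure the coolant loop', 'sync the valve'), so any of them could come first.
Enumerating by repeatedly choosing an available step (one whose prerequisites are all placed) gives 3 distinct complete orderings.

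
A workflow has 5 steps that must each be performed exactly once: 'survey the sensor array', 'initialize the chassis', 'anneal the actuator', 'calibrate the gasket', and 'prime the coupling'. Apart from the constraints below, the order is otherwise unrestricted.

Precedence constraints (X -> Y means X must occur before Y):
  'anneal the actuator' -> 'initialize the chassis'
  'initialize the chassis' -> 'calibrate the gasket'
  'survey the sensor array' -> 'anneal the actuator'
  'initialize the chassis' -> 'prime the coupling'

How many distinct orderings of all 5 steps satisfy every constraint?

2

'survey the sensor array' is the only step with nothing required before it, so every ordering starts there.
Counting all ways to extend the partial order to a total order gives 2.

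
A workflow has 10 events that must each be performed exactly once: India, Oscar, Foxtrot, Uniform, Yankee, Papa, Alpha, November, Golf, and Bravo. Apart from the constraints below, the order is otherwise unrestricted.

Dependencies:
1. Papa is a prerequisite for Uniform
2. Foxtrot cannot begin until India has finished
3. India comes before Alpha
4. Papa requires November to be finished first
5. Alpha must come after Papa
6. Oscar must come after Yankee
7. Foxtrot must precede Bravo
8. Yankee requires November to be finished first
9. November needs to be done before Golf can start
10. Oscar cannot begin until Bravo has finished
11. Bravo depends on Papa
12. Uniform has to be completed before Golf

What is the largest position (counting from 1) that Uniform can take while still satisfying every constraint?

9

The only event forced after Uniform (directly or by a chain) is Golf.
So at least 1 event follows Uniform, putting Uniform no later than position 9. That position is achievable by scheduling everything else first.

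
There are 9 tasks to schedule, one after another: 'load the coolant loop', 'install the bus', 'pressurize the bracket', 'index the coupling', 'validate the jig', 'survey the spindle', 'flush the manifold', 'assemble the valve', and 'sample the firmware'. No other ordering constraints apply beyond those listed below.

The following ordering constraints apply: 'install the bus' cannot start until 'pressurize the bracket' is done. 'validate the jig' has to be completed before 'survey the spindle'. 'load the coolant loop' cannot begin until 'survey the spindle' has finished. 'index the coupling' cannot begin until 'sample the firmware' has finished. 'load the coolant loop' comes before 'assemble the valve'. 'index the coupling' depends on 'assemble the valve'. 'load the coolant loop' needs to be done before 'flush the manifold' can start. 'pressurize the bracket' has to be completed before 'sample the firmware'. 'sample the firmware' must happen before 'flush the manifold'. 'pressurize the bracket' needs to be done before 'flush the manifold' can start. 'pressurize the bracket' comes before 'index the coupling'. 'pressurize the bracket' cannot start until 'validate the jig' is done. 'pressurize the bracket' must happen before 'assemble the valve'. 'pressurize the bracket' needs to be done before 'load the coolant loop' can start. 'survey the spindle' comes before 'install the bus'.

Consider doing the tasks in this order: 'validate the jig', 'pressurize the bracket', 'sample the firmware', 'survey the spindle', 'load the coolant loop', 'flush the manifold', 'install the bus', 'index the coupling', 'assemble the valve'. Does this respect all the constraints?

No

The sequence places 'index the coupling' ahead of 'assemble the valve'.
Since 'assemble the valve' is required before 'index the coupling', the ordering is invalid.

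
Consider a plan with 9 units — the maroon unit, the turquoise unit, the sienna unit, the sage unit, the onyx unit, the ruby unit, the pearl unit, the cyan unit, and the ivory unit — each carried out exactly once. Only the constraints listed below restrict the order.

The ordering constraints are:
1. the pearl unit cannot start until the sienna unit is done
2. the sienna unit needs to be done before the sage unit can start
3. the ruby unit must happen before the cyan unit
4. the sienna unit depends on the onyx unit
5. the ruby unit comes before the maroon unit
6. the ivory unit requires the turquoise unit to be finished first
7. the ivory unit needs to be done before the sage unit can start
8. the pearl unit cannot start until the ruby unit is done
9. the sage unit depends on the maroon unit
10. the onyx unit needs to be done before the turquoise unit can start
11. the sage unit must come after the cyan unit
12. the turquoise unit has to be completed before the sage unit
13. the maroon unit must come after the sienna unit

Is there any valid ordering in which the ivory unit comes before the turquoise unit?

The constraints give a chain the turquoise unit → the ivory unit, which forces the turquoise unit before the ivory unit.
Hence the ivory unit can never be scheduled before the turquoise unit.

No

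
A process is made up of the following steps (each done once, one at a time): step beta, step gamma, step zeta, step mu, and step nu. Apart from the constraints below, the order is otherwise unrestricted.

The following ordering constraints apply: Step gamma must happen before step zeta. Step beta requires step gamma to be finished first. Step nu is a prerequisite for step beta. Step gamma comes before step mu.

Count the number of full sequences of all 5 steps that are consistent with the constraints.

The steps with no prerequisites are step gamma, step nu; any of them can be placed first.
Counting all ways to extend the partial order to a total order gives 18.

18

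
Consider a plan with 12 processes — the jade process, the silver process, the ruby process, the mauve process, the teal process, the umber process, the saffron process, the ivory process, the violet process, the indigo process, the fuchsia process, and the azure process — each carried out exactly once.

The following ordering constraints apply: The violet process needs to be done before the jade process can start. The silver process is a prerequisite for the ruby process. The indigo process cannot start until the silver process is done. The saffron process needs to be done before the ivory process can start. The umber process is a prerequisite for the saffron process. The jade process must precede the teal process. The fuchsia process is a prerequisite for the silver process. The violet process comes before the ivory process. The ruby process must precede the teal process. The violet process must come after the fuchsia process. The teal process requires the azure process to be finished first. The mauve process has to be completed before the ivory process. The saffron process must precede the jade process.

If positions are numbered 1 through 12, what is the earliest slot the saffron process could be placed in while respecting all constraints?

Working backwards through the constraints from the saffron process, its only required predecessor is the umber process.
With 1 mandatory predecessor, the earliest the saffron process can sit is position 1+1 = 2, and placing just that one first achieves it.

2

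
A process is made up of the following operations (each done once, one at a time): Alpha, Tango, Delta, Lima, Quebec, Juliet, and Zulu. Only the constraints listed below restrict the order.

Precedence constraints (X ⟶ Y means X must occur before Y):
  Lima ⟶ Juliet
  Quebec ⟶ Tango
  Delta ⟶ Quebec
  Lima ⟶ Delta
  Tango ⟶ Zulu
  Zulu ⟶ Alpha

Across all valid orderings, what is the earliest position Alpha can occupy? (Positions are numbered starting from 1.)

Working backwards through the constraints from Alpha, its full set of required predecessors is Tango, Delta, Lima, Quebec, Zulu — 5 of them.
So at minimum 5 operations come before Alpha, putting Alpha no earlier than position 6. That position is achievable by scheduling exactly those predecessors first.

6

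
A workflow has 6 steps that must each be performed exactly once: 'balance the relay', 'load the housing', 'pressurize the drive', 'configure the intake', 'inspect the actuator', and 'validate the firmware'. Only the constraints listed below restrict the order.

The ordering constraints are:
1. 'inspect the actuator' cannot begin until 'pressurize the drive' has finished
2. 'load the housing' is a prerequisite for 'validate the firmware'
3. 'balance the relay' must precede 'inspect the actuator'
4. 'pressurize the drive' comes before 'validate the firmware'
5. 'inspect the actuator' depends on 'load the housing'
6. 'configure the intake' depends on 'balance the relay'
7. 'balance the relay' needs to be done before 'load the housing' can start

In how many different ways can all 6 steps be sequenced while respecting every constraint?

The steps with no prerequisites are 'balance the relay', 'pressurize the drive'; any of them can be placed first.
Systematically extending each partial ordering one step at a time and counting, there are 28 complete orderings.

28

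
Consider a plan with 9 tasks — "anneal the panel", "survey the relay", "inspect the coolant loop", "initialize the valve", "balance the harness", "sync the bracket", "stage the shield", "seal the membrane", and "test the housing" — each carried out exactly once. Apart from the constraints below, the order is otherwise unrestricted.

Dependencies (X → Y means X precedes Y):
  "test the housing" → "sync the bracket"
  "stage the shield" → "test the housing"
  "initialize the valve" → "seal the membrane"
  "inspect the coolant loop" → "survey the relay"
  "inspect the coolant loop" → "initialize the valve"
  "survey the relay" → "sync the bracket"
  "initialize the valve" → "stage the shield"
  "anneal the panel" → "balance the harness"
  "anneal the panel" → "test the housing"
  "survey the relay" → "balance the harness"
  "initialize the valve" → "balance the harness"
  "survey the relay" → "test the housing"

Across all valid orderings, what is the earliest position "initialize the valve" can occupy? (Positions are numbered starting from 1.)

2

Working backwards through the constraints from "initialize the valve", its only required predecessor is "inspect the coolant loop".
With 1 mandatory predecessor, the earliest "initialize the valve" can sit is position 1+1 = 2, and placing just that one first achieves it.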